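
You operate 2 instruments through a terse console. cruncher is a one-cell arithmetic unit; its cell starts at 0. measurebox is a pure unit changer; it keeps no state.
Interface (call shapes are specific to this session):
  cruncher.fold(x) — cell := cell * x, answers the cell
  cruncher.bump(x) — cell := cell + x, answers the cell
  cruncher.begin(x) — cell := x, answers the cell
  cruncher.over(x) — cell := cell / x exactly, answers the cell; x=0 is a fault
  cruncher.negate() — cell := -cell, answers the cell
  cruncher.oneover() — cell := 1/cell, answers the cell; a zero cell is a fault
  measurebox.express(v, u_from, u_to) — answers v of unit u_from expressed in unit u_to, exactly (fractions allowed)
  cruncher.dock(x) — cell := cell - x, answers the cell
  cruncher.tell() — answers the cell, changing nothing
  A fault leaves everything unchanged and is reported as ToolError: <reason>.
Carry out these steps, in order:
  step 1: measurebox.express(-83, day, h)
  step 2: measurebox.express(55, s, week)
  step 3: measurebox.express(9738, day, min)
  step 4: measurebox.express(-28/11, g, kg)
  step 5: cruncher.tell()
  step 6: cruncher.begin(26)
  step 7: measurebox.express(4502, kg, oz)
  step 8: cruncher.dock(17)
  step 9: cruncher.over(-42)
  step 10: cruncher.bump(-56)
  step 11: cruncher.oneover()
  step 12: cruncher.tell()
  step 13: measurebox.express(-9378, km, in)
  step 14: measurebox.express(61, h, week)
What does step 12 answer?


Answer: -14/787

Derivation:
> measurebox.express -83 day h
[out] -1992
> measurebox.express 55 s week
[out] 11/120960
> measurebox.express 9738 day min
[out] 14022720
> measurebox.express -28/11 g kg
[out] -7/2750
> cruncher.tell
[out] 0
> cruncher.begin 26
[out] 26
> measurebox.express 4502 kg oz
[out] 7203200000000/45359237
> cruncher.dock 17
[out] 9
> cruncher.over -42
[out] -3/14
> cruncher.bump -56
[out] -787/14
> cruncher.oneover
[out] -14/787
> cruncher.tell
[out] -14/787
> measurebox.express -9378 km in
[out] -46890000000/127
> measurebox.express 61 h week
[out] 61/168


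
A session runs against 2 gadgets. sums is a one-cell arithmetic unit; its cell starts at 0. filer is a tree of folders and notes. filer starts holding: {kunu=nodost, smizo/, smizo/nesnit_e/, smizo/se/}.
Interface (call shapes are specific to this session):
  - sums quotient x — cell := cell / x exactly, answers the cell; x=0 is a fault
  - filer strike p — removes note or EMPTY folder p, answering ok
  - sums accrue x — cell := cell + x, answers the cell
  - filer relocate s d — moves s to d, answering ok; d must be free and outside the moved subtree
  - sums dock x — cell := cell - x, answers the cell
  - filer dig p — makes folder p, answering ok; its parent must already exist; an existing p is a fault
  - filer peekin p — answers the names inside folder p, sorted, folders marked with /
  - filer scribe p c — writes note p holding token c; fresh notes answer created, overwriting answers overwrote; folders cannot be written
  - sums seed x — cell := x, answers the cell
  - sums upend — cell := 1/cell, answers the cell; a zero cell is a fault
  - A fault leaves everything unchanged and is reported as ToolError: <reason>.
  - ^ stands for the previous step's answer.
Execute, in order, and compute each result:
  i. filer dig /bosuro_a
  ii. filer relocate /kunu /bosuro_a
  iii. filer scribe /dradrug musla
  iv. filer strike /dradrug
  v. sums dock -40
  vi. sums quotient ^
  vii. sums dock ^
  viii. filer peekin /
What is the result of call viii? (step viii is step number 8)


Answer: [bosuro_a/, kunu, smizo/]

Derivation:
I use filer dig on p→/bosuro_a, — result: ok.
Then filer relocate on s→/kunu, d→/bosuro_a, → ToolError: exists.
Then filer scribe on p→/dradrug, c→musla: created.
I use filer strike on p→/dradrug, — result: ok.
I try sums dock on x→-40, giving 40.
I call sums quotient on x→^, and see 1.
Next I call sums dock on x→^, yielding 0.
I call filer peekin on p→/: [bosuro_a/, kunu, smizo/].


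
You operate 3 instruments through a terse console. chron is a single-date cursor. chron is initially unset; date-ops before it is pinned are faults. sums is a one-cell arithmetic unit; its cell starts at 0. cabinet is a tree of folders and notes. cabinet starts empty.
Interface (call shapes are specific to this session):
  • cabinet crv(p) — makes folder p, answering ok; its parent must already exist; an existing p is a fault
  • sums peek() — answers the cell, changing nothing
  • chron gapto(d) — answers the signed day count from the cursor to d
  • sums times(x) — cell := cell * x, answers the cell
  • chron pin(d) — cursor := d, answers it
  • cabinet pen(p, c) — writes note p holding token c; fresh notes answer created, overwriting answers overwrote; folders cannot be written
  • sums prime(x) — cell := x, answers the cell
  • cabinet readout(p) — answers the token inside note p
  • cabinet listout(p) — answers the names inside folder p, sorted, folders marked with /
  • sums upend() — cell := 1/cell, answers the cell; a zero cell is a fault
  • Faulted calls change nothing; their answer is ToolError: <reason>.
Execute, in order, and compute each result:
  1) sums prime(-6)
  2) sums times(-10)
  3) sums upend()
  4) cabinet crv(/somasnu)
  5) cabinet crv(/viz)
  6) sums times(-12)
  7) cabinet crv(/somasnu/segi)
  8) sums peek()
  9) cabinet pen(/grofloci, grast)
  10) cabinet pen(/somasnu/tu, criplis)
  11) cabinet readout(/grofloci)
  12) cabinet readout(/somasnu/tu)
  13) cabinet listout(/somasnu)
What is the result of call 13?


Answer: [segi/, tu]

Derivation:
-> sums prime(x→-6)
<- -6
-> sums times(x→-10)
<- 60
-> sums upend()
<- 1/60
-> cabinet crv(p→/somasnu)
<- ok
-> cabinet crv(p→/viz)
<- ok
-> sums times(x→-12)
<- -1/5
-> cabinet crv(p→/somasnu/segi)
<- ok
-> sums peek()
<- -1/5
-> cabinet pen(p→/grofloci, c→grast)
<- created
-> cabinet pen(p→/somasnu/tu, c→criplis)
<- created
-> cabinet readout(p→/grofloci)
<- grast
-> cabinet readout(p→/somasnu/tu)
<- criplis
-> cabinet listout(p→/somasnu)
<- [segi/, tu]


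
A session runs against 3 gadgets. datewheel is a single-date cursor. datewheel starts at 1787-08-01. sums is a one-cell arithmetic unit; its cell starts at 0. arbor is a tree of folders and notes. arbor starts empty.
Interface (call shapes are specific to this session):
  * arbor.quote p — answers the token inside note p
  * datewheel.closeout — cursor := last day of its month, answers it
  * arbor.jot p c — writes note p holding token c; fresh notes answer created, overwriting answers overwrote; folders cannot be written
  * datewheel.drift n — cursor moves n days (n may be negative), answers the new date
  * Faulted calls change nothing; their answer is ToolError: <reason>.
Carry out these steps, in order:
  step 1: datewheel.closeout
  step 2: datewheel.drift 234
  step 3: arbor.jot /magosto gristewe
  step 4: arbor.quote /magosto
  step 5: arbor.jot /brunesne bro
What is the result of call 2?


# 1. datewheel.closeout() => 1787-08-31
# 2. datewheel.drift(234) => 1788-04-21
# 3. arbor.jot(/magosto, gristewe) => created
# 4. arbor.quote(/magosto) => gristewe
# 5. arbor.jot(/brunesne, bro) => created

Answer: 1788-04-21


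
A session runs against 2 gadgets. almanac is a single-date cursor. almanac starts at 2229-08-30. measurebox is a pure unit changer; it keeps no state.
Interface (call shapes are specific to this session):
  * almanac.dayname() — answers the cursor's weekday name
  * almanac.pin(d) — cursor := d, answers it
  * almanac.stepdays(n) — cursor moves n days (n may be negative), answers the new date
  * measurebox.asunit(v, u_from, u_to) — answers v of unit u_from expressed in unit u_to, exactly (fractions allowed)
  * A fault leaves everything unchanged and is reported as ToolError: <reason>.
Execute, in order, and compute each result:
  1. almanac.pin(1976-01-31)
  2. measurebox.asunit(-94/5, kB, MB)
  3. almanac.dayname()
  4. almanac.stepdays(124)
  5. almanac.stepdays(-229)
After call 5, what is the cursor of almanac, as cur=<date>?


Answer: cur=1975-10-18

Derivation:
-> almanac.pin(d→1976-01-31)
<- 1976-01-31
-> measurebox.asunit(v→-94/5, u_from→kB, u_to→MB)
<- -47/2500
-> almanac.dayname()
<- Saturday
-> almanac.stepdays(n→124)
<- 1976-06-03
-> almanac.stepdays(n→-229)
<- 1975-10-18


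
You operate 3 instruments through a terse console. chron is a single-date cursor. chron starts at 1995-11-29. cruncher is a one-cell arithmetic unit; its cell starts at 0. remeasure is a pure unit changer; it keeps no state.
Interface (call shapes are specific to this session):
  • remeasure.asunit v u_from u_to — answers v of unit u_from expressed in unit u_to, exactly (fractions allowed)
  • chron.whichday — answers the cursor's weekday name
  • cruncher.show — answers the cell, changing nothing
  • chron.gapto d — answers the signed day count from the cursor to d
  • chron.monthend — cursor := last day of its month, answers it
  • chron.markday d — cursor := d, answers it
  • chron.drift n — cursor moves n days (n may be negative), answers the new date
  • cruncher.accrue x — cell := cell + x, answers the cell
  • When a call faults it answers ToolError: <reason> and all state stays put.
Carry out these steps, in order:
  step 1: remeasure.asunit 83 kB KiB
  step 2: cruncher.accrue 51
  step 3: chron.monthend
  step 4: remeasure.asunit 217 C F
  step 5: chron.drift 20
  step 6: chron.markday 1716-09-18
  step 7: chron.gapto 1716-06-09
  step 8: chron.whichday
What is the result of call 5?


Using asunit on v=83, u_from=kB, u_to=KiB, and see 10375/128.
Using accrue on x=51, and see 51.
I use monthend(), yielding 1995-11-30.
Now I run asunit on v=217, u_from=C, u_to=F: 2113/5.
Next I call drift on n=20, which returns 1995-12-20.
Calling markday on d=1716-09-18, and see 1716-09-18.
I call gapto on d=1716-06-09, and observe -101.
I invoke whichday, which returns Friday.

Answer: 1995-12-20


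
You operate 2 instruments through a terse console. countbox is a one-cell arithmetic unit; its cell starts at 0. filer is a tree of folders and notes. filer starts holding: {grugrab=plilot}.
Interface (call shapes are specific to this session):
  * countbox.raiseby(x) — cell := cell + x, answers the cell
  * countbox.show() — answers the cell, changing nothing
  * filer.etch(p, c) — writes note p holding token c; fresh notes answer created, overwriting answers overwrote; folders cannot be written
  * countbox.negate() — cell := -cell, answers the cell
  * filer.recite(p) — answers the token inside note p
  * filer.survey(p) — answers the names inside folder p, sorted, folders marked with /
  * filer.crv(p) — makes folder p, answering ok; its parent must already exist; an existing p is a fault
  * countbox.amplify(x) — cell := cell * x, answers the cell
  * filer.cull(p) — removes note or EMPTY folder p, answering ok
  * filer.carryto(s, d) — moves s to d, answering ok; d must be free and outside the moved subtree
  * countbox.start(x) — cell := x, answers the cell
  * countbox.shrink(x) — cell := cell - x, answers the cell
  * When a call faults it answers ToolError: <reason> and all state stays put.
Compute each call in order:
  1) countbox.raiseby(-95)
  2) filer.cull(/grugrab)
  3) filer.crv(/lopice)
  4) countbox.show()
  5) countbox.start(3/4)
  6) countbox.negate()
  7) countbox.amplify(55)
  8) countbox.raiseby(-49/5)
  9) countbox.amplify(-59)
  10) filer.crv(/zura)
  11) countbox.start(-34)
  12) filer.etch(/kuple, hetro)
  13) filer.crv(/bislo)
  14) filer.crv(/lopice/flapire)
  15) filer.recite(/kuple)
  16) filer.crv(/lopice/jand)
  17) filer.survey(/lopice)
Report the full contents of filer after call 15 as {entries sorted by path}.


I use countbox.raiseby with -95, yielding -95.
Then filer.cull with /grugrab, and get ok.
Now I run filer.crv with /lopice, giving ok.
Then countbox.show(), → -95.
I use countbox.start with 3/4, which returns 3/4.
Using countbox.negate(), and see -3/4.
Calling countbox.amplify with 55, yielding -165/4.
Using countbox.raiseby with -49/5, → -1021/20.
I run countbox.amplify with -59, giving 60239/20.
Next I call filer.crv with /zura, which returns ok.
Now I run countbox.start with -34, and get -34.
Calling filer.etch with /kuple, hetro, → created.
Next I call filer.crv with /bislo, and see ok.
I try filer.crv with /lopice/flapire: ok.
I invoke filer.recite with /kuple, — result: hetro.
I run filer.crv with /lopice/jand, and get ok.
I run filer.survey with /lopice, yielding [flapire/, jand/].

Answer: {bislo/, kuple=hetro, lopice/, lopice/flapire/, zura/}


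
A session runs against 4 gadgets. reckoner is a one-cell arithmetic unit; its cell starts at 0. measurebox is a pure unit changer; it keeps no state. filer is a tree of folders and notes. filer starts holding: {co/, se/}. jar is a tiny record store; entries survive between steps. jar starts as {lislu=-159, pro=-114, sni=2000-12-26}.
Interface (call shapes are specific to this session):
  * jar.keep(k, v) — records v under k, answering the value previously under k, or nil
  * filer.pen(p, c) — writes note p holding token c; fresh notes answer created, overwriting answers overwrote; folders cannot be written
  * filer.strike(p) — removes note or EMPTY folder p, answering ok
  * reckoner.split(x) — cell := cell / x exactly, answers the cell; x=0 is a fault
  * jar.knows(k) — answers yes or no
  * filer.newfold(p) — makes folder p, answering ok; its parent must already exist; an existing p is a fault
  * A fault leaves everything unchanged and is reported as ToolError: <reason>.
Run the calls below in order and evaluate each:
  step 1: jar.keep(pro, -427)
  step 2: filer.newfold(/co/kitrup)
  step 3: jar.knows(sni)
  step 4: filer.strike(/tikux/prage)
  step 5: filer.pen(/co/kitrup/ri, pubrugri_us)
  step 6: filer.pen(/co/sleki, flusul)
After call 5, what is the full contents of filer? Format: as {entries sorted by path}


Invoking keep with k='pro', v='-427', and get -114.
I try newfold with p='/co/kitrup', — result: ok.
Next I call knows with k='sni', and get yes.
I try strike with p='/tikux/prage', giving ToolError: not found.
I run pen with p='/co/kitrup/ri', c='pubrugri_us', and observe created.
I invoke pen with p='/co/sleki', c='flusul', → created.

Answer: {co/, co/kitrup/, co/kitrup/ri=pubrugri_us, se/}


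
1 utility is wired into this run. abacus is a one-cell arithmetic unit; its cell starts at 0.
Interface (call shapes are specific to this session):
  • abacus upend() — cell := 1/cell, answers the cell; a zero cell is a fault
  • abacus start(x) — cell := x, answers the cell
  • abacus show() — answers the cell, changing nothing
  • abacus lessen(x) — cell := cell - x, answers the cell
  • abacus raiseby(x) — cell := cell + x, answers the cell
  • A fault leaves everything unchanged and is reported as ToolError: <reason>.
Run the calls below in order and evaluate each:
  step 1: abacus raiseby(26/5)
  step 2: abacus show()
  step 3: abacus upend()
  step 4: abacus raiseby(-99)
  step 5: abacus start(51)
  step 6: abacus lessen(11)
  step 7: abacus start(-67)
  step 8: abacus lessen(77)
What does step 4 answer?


Answer: -2569/26

Derivation:
% abacus raiseby x=26/5
:: 26/5
% abacus show
:: 26/5
% abacus upend
:: 5/26
% abacus raiseby x=-99
:: -2569/26
% abacus start x=51
:: 51
% abacus lessen x=11
:: 40
% abacus start x=-67
:: -67
% abacus lessen x=77
:: -144


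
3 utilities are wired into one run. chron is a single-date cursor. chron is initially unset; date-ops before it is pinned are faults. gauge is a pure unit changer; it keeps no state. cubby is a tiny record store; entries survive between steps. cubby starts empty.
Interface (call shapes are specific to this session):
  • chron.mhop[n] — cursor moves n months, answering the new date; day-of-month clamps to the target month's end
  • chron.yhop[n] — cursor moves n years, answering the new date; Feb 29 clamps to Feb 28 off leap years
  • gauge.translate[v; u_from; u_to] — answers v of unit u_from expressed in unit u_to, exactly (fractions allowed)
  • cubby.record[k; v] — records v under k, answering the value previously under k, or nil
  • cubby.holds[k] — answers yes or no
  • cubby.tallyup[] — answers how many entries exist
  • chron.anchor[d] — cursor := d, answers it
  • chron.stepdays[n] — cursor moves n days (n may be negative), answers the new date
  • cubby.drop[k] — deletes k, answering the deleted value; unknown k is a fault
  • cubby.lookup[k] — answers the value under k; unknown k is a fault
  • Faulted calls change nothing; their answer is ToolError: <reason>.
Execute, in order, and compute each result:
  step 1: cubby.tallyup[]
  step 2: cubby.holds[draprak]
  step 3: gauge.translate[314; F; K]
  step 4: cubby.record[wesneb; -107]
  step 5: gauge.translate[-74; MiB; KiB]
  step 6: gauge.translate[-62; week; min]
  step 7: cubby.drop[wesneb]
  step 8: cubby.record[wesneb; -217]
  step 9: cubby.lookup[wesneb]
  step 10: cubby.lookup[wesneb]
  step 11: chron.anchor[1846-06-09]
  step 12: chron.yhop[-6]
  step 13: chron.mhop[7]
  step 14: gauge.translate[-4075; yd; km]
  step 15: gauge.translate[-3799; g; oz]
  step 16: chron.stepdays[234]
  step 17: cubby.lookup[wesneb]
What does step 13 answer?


;; 1. cubby.tallyup() ~> 0
;; 2. cubby.holds(k='draprak') ~> no
;; 3. gauge.translate(v='314', u_from='F', u_to='K') ~> 25789/60
;; 4. cubby.record(k='wesneb', v='-107') ~> nil
;; 5. gauge.translate(v='-74', u_from='MiB', u_to='KiB') ~> -75776
;; 6. gauge.translate(v='-62', u_from='week', u_to='min') ~> -624960
;; 7. cubby.drop(k='wesneb') ~> -107
;; 8. cubby.record(k='wesneb', v='-217') ~> nil
;; 9. cubby.lookup(k='wesneb') ~> -217
;; 10. cubby.lookup(k='wesneb') ~> -217
;; 11. chron.anchor(d='1846-06-09') ~> 1846-06-09
;; 12. chron.yhop(n='-6') ~> 1840-06-09
;; 13. chron.mhop(n='7') ~> 1841-01-09
;; 14. gauge.translate(v='-4075', u_from='yd', u_to='km') ~> -186309/50000
;; 15. gauge.translate(v='-3799', u_from='g', u_to='oz') ~> -6078400000/45359237
;; 16. chron.stepdays(n='234') ~> 1841-08-31
;; 17. cubby.lookup(k='wesneb') ~> -217

Answer: 1841-01-09


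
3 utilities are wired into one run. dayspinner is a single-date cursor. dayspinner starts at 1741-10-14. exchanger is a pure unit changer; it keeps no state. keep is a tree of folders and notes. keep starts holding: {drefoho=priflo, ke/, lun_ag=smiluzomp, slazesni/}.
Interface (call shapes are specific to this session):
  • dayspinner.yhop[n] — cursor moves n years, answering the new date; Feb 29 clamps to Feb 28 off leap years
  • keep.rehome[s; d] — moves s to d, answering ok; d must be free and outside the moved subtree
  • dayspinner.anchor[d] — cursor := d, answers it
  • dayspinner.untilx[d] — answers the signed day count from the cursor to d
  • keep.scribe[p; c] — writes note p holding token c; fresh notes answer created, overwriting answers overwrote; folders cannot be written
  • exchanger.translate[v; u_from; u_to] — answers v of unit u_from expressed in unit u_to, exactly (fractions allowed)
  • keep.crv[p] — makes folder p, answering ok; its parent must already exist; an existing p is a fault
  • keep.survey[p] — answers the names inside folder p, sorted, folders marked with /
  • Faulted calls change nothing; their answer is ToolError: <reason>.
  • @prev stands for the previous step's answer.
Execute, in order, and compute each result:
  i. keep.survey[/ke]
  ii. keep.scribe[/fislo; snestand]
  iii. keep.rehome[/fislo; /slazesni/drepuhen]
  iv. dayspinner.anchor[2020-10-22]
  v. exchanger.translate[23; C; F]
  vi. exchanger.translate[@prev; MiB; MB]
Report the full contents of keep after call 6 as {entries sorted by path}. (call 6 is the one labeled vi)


Next I call survey with /ke, — result: [].
I invoke scribe with /fislo, snestand, yielding created.
Calling rehome with /fislo, /slazesni/drepuhen, and observe ok.
Calling anchor with 2020-10-22, and observe 2020-10-22.
Next I call translate with 23, C, F, which returns 367/5.
I invoke translate with @prev, MiB, MB, — result: 6012928/78125.

Answer: {drefoho=priflo, ke/, lun_ag=smiluzomp, slazesni/, slazesni/drepuhen=snestand}


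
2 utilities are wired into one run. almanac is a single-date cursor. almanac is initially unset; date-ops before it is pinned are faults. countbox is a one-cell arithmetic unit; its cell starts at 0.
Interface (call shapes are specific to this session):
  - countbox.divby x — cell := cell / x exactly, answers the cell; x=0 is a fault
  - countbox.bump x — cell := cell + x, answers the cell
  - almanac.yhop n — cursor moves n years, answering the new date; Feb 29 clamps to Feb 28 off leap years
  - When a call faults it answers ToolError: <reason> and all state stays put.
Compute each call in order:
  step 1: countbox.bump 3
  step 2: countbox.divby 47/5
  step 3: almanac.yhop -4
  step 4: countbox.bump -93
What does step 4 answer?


I call bump passing x=3, giving 3.
Using divby passing x=47/5: 15/47.
Then yhop passing n=-4, → ToolError: no date set.
Calling bump passing x=-93, → -4356/47.

Answer: -4356/47


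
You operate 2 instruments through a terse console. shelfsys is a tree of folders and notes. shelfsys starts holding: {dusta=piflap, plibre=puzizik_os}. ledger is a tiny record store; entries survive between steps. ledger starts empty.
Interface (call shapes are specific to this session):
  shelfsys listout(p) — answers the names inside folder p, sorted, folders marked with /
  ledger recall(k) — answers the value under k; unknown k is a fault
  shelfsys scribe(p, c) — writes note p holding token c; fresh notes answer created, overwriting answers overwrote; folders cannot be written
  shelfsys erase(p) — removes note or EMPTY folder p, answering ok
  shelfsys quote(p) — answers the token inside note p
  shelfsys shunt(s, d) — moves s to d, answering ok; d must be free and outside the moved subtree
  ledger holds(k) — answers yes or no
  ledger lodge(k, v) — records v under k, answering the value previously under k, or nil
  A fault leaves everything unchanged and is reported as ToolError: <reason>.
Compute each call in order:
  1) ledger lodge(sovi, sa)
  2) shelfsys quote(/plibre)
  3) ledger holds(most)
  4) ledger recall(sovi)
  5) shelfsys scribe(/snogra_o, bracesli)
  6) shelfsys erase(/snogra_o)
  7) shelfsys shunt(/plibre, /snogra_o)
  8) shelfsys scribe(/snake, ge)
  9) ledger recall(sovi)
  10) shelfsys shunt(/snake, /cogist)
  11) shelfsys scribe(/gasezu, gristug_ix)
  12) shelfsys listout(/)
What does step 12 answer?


% 1. ledger lodge(k='sovi', v='sa') : nil
% 2. shelfsys quote(p='/plibre') : puzizik_os
% 3. ledger holds(k='most') : no
% 4. ledger recall(k='sovi') : sa
% 5. shelfsys scribe(p='/snogra_o', c='bracesli') : created
% 6. shelfsys erase(p='/snogra_o') : ok
% 7. shelfsys shunt(s='/plibre', d='/snogra_o') : ok
% 8. shelfsys scribe(p='/snake', c='ge') : created
% 9. ledger recall(k='sovi') : sa
% 10. shelfsys shunt(s='/snake', d='/cogist') : ok
% 11. shelfsys scribe(p='/gasezu', c='gristug_ix') : created
% 12. shelfsys listout(p='/') : [cogist, dusta, gasezu, snogra_o]

Answer: [cogist, dusta, gasezu, snogra_o]


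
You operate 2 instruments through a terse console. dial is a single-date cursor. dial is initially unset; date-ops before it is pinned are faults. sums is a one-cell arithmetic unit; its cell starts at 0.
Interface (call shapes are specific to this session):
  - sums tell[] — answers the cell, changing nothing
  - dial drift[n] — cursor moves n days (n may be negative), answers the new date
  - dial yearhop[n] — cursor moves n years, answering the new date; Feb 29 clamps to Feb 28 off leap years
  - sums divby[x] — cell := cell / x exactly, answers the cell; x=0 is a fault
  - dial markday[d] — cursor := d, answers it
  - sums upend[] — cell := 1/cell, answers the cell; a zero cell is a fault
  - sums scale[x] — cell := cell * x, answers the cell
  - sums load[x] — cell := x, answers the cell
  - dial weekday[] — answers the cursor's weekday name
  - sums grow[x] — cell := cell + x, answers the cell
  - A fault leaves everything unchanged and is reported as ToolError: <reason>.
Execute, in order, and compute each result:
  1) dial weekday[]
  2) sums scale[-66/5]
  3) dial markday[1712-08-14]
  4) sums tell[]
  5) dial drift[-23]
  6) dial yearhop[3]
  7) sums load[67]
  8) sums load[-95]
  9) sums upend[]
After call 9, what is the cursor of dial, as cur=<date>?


→ dial weekday()
← ToolError: no date set
→ sums scale(x='-66/5')
← 0
→ dial markday(d='1712-08-14')
← 1712-08-14
→ sums tell()
← 0
→ dial drift(n='-23')
← 1712-07-22
→ dial yearhop(n='3')
← 1715-07-22
→ sums load(x='67')
← 67
→ sums load(x='-95')
← -95
→ sums upend()
← -1/95

Answer: cur=1715-07-22


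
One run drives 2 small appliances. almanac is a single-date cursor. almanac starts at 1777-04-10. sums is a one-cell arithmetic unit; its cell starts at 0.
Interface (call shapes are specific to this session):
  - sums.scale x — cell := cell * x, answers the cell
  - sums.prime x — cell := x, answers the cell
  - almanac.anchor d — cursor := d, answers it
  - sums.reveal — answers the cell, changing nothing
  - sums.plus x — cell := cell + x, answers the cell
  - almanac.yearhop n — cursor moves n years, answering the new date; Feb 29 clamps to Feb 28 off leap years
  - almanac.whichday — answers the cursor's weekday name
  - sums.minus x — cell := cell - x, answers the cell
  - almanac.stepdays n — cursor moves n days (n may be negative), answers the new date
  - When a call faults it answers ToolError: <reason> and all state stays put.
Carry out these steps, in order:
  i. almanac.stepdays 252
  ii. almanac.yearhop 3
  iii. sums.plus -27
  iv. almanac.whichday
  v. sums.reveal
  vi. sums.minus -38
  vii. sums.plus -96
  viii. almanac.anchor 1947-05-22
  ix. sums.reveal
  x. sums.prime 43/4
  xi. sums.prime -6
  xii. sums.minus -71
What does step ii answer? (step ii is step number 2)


>>> almanac.stepdays n=252
= 1777-12-18
>>> almanac.yearhop n=3
= 1780-12-18
>>> sums.plus x=-27
= -27
>>> almanac.whichday
= Monday
>>> sums.reveal
= -27
>>> sums.minus x=-38
= 11
>>> sums.plus x=-96
= -85
>>> almanac.anchor d=1947-05-22
= 1947-05-22
>>> sums.reveal
= -85
>>> sums.prime x=43/4
= 43/4
>>> sums.prime x=-6
= -6
>>> sums.minus x=-71
= 65

Answer: 1780-12-18


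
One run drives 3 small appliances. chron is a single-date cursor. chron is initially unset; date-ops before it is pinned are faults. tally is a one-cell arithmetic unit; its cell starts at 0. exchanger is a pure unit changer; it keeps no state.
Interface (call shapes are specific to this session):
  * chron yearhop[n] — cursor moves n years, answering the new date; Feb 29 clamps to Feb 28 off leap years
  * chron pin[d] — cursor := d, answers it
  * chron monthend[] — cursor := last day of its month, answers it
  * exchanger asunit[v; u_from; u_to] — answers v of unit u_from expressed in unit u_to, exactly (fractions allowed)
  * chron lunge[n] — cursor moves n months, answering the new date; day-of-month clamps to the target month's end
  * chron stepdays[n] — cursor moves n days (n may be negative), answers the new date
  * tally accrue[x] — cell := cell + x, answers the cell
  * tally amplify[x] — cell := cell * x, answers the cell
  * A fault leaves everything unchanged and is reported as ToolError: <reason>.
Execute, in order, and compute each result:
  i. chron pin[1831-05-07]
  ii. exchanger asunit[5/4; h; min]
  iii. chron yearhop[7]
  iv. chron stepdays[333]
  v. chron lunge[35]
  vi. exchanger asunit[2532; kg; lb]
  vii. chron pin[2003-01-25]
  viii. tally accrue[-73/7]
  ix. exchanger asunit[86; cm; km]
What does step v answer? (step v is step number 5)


Answer: 1842-03-05

Derivation:
Using chron pin with d=1831-05-07: 1831-05-07.
I call exchanger asunit with v=5/4, u_from=h, u_to=min, giving 75.
I try chron yearhop with n=7, and get 1838-05-07.
I try chron stepdays with n=333, yielding 1839-04-05.
Using chron lunge with n=35, yielding 1842-03-05.
Calling exchanger asunit with v=2532, u_from=kg, u_to=lb, → 253200000000/45359237.
I call chron pin with d=2003-01-25, → 2003-01-25.
Calling tally accrue with x=-73/7, and get -73/7.
I run exchanger asunit with v=86, u_from=cm, u_to=km: 43/50000.


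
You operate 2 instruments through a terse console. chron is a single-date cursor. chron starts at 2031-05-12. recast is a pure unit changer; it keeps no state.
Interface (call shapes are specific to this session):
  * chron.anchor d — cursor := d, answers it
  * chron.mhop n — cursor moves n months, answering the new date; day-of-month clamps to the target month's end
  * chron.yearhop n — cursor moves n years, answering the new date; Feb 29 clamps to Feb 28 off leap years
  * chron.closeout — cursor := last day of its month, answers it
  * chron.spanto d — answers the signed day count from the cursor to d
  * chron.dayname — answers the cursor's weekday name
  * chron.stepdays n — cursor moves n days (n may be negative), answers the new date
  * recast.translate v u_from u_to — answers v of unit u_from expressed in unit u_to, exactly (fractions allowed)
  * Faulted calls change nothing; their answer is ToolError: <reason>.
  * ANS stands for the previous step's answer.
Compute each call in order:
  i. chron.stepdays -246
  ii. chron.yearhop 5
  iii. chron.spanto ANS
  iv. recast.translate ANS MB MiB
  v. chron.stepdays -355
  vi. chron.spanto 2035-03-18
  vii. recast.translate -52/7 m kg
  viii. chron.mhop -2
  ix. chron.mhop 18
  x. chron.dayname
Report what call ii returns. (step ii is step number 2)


Answer: 2035-09-08

Derivation:
> chron.stepdays -246
  2030-09-08
> chron.yearhop 5
  2035-09-08
> chron.spanto ANS
  0
> recast.translate ANS MB MiB
  0
> chron.stepdays -355
  2034-09-18
> chron.spanto 2035-03-18
  181
> recast.translate -52/7 m kg
  ToolError: incompatible units
> chron.mhop -2
  2034-07-18
> chron.mhop 18
  2036-01-18
> chron.dayname
  Friday


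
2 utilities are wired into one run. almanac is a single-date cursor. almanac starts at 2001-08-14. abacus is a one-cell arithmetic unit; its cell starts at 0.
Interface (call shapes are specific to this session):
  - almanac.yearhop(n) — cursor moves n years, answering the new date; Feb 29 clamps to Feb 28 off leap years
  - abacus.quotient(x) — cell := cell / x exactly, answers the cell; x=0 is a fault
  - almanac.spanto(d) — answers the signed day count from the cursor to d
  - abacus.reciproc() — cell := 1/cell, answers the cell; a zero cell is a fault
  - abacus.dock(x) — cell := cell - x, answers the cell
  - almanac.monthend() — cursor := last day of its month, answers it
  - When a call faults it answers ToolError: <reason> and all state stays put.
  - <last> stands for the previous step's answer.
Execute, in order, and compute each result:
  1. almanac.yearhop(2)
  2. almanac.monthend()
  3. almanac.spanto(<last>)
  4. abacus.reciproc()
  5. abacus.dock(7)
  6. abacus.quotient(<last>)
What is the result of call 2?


Answer: 2003-08-31

Derivation:
Step: almanac.yearhop[n=2]
Result: 2003-08-14
Step: almanac.monthend[]
Result: 2003-08-31
Step: almanac.spanto[d=<last>]
Result: 0
Step: abacus.reciproc[]
Result: ToolError: reciprocal of zero
Step: abacus.dock[x=7]
Result: -7
Step: abacus.quotient[x=<last>]
Result: 1


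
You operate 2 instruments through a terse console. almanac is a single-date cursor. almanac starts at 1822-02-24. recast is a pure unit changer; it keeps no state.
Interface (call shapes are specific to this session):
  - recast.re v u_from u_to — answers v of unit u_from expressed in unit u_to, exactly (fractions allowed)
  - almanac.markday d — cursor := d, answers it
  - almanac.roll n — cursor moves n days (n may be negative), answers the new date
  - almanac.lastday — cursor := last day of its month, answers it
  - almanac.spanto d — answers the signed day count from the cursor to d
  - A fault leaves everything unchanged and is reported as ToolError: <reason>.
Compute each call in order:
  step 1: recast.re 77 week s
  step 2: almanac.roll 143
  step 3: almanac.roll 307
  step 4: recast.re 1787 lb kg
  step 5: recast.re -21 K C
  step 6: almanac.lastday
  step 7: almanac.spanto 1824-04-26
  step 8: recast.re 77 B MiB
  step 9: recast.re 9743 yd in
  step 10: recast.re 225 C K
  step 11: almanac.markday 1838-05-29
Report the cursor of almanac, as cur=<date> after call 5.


Answer: cur=1823-05-20

Derivation:
Step: re[v→77; u_from→week; u_to→s]
Result: 46569600
Step: roll[n→143]
Result: 1822-07-17
Step: roll[n→307]
Result: 1823-05-20
Step: re[v→1787; u_from→lb; u_to→kg]
Result: 81056956519/100000000
Step: re[v→-21; u_from→K; u_to→C]
Result: -5883/20
Step: lastday[]
Result: 1823-05-31
Step: spanto[d→1824-04-26]
Result: 331
Step: re[v→77; u_from→B; u_to→MiB]
Result: 77/1048576
Step: re[v→9743; u_from→yd; u_to→in]
Result: 350748
Step: re[v→225; u_from→C; u_to→K]
Result: 9963/20
Step: markday[d→1838-05-29]
Result: 1838-05-29


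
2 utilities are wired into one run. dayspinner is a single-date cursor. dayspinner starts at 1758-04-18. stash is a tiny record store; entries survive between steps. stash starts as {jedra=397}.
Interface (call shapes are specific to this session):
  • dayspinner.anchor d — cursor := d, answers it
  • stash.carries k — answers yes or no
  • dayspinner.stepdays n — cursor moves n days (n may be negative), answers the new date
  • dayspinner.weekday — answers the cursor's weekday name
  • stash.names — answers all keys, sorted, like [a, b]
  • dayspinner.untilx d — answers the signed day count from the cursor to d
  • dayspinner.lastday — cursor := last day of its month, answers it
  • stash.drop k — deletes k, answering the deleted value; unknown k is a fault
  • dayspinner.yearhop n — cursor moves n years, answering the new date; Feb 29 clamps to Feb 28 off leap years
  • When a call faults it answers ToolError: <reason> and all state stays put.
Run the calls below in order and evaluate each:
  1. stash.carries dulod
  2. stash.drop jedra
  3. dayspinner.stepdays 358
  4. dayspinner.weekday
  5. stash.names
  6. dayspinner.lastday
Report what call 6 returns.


Answer: 1759-04-30

Derivation:
·→ stash.carries(k=dulod)
·← no
·→ stash.drop(k=jedra)
·← 397
·→ dayspinner.stepdays(n=358)
·← 1759-04-11
·→ dayspinner.weekday()
·← Wednesday
·→ stash.names()
·← []
·→ dayspinner.lastday()
·← 1759-04-30


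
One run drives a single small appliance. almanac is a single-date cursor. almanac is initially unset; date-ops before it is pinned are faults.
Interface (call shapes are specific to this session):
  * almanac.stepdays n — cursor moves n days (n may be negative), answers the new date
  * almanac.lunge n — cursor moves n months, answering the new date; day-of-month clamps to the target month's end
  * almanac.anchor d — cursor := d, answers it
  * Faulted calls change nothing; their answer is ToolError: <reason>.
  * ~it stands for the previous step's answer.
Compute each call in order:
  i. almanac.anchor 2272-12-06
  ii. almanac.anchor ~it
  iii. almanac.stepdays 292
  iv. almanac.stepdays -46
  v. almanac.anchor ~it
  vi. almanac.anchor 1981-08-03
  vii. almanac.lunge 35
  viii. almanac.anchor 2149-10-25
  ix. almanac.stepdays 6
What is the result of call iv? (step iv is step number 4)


I invoke almanac.anchor with d=2272-12-06, — result: 2272-12-06.
Now I run almanac.anchor with d=~it, yielding 2272-12-06.
I run almanac.stepdays with n=292, — result: 2273-09-24.
I call almanac.stepdays with n=-46, giving 2273-08-09.
Calling almanac.anchor with d=~it, and observe 2273-08-09.
I run almanac.anchor with d=1981-08-03, — result: 1981-08-03.
Invoking almanac.lunge with n=35, → 1984-07-03.
I use almanac.anchor with d=2149-10-25, and observe 2149-10-25.
I try almanac.stepdays with n=6, giving 2149-10-31.

Answer: 2273-08-09


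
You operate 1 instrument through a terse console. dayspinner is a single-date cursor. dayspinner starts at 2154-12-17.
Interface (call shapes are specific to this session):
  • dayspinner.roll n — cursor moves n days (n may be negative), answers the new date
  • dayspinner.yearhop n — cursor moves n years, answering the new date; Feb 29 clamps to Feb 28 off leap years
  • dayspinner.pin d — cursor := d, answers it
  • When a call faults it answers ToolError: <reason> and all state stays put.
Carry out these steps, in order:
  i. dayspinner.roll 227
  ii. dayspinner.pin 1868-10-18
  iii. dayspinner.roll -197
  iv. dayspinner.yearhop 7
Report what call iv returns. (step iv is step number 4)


==> dayspinner.roll(n: 227)
<== 2155-08-01
==> dayspinner.pin(d: 1868-10-18)
<== 1868-10-18
==> dayspinner.roll(n: -197)
<== 1868-04-04
==> dayspinner.yearhop(n: 7)
<== 1875-04-04

Answer: 1875-04-04


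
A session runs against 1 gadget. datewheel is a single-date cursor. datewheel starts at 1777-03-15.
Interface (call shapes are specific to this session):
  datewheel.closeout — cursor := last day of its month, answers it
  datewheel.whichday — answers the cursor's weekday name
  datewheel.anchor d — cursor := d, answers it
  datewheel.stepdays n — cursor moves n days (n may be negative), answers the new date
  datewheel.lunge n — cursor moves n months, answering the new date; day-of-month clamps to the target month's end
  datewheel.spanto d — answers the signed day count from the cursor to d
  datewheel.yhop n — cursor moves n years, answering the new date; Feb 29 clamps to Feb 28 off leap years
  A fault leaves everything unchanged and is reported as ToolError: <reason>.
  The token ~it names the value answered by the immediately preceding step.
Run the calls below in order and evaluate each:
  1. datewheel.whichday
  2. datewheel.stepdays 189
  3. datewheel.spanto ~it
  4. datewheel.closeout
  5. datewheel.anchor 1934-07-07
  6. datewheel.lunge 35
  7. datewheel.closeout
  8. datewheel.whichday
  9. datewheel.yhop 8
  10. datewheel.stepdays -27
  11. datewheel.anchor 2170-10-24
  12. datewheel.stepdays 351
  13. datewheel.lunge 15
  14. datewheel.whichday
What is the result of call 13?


-- 1. datewheel.whichday() == Saturday
-- 2. datewheel.stepdays(n→189) == 1777-09-20
-- 3. datewheel.spanto(d→~it) == 0
-- 4. datewheel.closeout() == 1777-09-30
-- 5. datewheel.anchor(d→1934-07-07) == 1934-07-07
-- 6. datewheel.lunge(n→35) == 1937-06-07
-- 7. datewheel.closeout() == 1937-06-30
-- 8. datewheel.whichday() == Wednesday
-- 9. datewheel.yhop(n→8) == 1945-06-30
-- 10. datewheel.stepdays(n→-27) == 1945-06-03
-- 11. datewheel.anchor(d→2170-10-24) == 2170-10-24
-- 12. datewheel.stepdays(n→351) == 2171-10-10
-- 13. datewheel.lunge(n→15) == 2173-01-10
-- 14. datewheel.whichday() == Sunday

Answer: 2173-01-10


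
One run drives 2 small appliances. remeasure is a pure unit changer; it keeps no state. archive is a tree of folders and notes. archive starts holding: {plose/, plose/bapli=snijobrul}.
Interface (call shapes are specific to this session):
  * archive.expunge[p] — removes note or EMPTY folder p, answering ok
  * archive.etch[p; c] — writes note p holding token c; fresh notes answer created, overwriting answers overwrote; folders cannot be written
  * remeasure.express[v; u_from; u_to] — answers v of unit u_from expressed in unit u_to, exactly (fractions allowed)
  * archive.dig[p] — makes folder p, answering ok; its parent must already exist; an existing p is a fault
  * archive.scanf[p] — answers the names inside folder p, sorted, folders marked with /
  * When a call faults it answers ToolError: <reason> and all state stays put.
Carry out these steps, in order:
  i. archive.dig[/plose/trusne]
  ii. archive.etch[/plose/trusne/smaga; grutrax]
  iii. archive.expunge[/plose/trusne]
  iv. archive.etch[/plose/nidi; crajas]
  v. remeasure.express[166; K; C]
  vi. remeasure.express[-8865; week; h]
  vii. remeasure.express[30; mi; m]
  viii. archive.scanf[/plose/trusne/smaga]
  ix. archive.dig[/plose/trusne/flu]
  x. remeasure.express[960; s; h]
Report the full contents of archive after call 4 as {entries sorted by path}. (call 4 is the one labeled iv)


·→ archive.dig(p: /plose/trusne)
·← ok
·→ archive.etch(p: /plose/trusne/smaga, c: grutrax)
·← created
·→ archive.expunge(p: /plose/trusne)
·← ToolError: not empty
·→ archive.etch(p: /plose/nidi, c: crajas)
·← created
·→ remeasure.express(v: 166, u_from: K, u_to: C)
·← -2143/20
·→ remeasure.express(v: -8865, u_from: week, u_to: h)
·← -1489320
·→ remeasure.express(v: 30, u_from: mi, u_to: m)
·← 1207008/25
·→ archive.scanf(p: /plose/trusne/smaga)
·← ToolError: not a directory
·→ archive.dig(p: /plose/trusne/flu)
·← ok
·→ remeasure.express(v: 960, u_from: s, u_to: h)
·← 4/15

Answer: {plose/, plose/bapli=snijobrul, plose/nidi=crajas, plose/trusne/, plose/trusne/smaga=grutrax}
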